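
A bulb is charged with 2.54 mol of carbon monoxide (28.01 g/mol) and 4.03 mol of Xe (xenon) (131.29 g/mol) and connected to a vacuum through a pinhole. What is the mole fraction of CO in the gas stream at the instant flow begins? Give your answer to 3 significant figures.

0.577

The effusion rate of species i is ∝ p_i/√M_i ∝ n_i/√M_i.
x_CO(eff) = (n_CO/√M_CO) / (n_CO/√M_CO + n_Xe/√M_Xe)
= (2.54/√28.01) / (2.54/√28.01 + 4.03/√131.29) = 0.4799/(0.4799 + 0.3517) = 0.577.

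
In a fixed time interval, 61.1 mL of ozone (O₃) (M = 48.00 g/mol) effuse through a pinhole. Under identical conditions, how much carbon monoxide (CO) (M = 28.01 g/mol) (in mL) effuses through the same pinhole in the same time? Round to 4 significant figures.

Since effusion rate ∝ 1/√M, rate_CO/rate_O₃ = √(M_O₃/M_CO) = √(48.00/28.01) = √1.714 = 1.309.
So the volume for CO is 61.1 × 1.309 = 79.98 mL.

79.98 mL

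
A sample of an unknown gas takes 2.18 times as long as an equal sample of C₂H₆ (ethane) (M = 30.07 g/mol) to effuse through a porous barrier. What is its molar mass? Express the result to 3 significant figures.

From Graham's law, t_X/t_C₂H₆ = √(M_X/M_C₂H₆).
2.18 = √(M_X/30.07)
M_X = 30.07 × 2.18² = 30.07 × 4.752 = 143 g/mol

143 g/mol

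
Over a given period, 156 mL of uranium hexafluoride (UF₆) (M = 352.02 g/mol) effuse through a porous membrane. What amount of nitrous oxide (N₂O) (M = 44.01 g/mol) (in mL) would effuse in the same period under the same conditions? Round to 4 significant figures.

Since effusion rate ∝ 1/√M, rate_N₂O/rate_UF₆ = √(M_UF₆/M_N₂O) = √(352.02/44.01) = √7.999 = 2.828.
So the volume for N₂O is 156 × 2.828 = 441.2 mL.

441.2 mL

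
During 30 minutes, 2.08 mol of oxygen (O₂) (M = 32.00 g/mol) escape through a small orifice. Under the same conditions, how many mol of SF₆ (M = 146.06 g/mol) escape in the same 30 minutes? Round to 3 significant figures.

0.974 mol

Graham's law gives rate_SF₆/rate_O₂ = √(M_O₂/M_SF₆) = √(32.00/146.06) = √0.2191 = 0.4681.
So the amount for SF₆ is 2.08 × 0.4681 = 0.974 mol.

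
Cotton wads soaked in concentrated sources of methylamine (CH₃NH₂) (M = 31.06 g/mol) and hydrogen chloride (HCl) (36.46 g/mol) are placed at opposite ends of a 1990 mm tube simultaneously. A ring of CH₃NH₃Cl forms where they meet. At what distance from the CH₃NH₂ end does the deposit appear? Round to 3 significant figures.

In equal time, each gas travels a distance ∝ its rate ∝ 1/√M, so d_CH₃NH₂/d_HCl = √(M_HCl/M_CH₃NH₂) = √(36.46/31.06) = 1.083.
With d_CH₃NH₂ + d_HCl = 1990 mm, d_HCl = 1990/(1 + 1.083) = 955.1 mm.
d_CH₃NH₂ = 1990 − 955.1 = 1030 mm.

1030 mm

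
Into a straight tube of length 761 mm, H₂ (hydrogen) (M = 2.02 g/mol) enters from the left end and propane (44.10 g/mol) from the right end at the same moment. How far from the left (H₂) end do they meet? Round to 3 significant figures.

627 mm

Distances travelled in equal time are proportional to diffusion rates, so d_H₂/d_C₃H₈ = √(M_C₃H₈/M_H₂) = √(44.10/2.02) = 4.672.
With d_H₂ + d_C₃H₈ = 761 mm, d_C₃H₈ = 761/(1 + 4.672) = 134.2 mm.
d_H₂ = 761 − 134.2 = 627 mm.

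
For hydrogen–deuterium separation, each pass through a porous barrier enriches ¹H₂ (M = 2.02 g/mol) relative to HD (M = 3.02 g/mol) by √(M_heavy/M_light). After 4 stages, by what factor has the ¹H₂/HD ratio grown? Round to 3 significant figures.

After 4 stages the ratio has grown by (√(3.02/2.02))^4 = (3.02/2.02)^(4/2).
= 1.49505^2 = 2.24.

2.24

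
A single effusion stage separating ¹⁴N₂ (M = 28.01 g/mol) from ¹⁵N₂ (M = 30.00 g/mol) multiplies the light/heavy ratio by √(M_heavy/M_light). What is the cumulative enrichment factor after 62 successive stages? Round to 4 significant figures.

8.396

Each stage multiplies the ratio by α = √(30.00/28.01), so after 62 stages the overall factor is α^62 = (30.00/28.01)^(62/2).
= 1.07105^31 = 8.396.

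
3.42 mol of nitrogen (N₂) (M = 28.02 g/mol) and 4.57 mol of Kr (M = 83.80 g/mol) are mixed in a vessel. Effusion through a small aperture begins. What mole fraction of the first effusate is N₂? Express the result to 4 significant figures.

Rate_i ∝ x_i/√M_i (Graham's law weighted by mole fraction), so the effusate composition follows n_i/√M_i.
Mole fraction of N₂ in the effusate = (n_N₂/√M_N₂) / (n_N₂/√M_N₂ + n_Kr/√M_Kr)
= (3.42/√28.02) / (3.42/√28.02 + 4.57/√83.80) = 0.6461/(0.6461 + 0.4992) = 0.5641.

0.5641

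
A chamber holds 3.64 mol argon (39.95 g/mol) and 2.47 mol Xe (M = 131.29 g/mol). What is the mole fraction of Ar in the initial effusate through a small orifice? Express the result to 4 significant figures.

0.7276

Effusion rate of each component ∝ n_i/√M_i (partial pressure × 1/√M).
Mole fraction of Ar in the effusate = (n_Ar/√M_Ar) / (n_Ar/√M_Ar + n_Xe/√M_Xe)
= (3.64/√39.95) / (3.64/√39.95 + 2.47/√131.29) = 0.5759/(0.5759 + 0.2156) = 0.7276.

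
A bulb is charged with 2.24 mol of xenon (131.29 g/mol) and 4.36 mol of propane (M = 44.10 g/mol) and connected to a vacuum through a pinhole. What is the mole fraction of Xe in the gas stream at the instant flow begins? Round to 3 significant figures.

0.229

The effusion rate of species i is ∝ p_i/√M_i ∝ n_i/√M_i.
So x_Xe in the escaping gas = (n_Xe/√M_Xe) / Σ(n_i/√M_i)
= (2.24/√131.29) / (2.24/√131.29 + 4.36/√44.10) = 0.1955/(0.1955 + 0.6565) = 0.229.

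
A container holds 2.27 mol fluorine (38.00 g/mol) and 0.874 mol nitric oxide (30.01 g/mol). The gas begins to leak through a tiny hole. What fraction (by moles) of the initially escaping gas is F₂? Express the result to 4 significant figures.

Effusion rate of each component ∝ n_i/√M_i (partial pressure × 1/√M).
So x_F₂ in the escaping gas = (n_F₂/√M_F₂) / Σ(n_i/√M_i)
= (2.27/√38.00) / (2.27/√38.00 + 0.874/√30.01) = 0.3682/(0.3682 + 0.1595) = 0.6977.

0.6977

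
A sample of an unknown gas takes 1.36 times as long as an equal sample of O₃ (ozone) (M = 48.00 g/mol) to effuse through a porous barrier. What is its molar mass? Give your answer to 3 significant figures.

Since effusion rate ∝ 1/√M, t_X/t_O₃ = √(M_X/M_O₃).
1.36 = √(M_X/48.00)
M_X = 48.00 × 1.36² = 48.00 × 1.850 = 88.8 g/mol

88.8 g/mol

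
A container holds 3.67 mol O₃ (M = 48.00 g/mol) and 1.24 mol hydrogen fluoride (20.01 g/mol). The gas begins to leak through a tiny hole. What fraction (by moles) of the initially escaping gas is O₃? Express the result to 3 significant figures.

Effusion rate of each component ∝ n_i/√M_i (partial pressure × 1/√M).
So x_O₃ in the escaping gas = (n_O₃/√M_O₃) / Σ(n_i/√M_i)
= (3.67/√48.00) / (3.67/√48.00 + 1.24/√20.01) = 0.5297/(0.5297 + 0.2772) = 0.656.

0.656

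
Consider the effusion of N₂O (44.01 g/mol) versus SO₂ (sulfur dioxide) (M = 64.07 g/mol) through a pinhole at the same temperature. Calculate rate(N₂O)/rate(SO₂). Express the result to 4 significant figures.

1.207

By Graham's law, rate_N₂O/rate_SO₂ = √(M_SO₂/M_N₂O) = √(64.07/44.01) = √1.456 = 1.207.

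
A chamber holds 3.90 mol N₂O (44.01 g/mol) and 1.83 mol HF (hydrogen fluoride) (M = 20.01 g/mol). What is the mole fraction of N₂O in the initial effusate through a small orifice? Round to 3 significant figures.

0.590

Effusion rate of each component ∝ n_i/√M_i (partial pressure × 1/√M).
So x_N₂O in the escaping gas = (n_N₂O/√M_N₂O) / Σ(n_i/√M_i)
= (3.90/√44.01) / (3.90/√44.01 + 1.83/√20.01) = 0.5879/(0.5879 + 0.4091) = 0.590.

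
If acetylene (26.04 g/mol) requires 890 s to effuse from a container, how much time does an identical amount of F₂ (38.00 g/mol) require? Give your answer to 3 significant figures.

1080 s

By Graham's law, t_F₂/t_C₂H₂ = √(M_F₂/M_C₂H₂) = √(38.00/26.04) = √1.459 = 1.208.
So the time for F₂ is 890 × 1.208 = 1080 s.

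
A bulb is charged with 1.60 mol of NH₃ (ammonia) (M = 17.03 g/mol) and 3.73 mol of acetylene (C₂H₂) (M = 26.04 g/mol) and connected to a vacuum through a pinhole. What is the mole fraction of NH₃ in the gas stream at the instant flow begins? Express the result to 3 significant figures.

0.347

Each component's effusion rate ∝ (its partial pressure)·(1/√M) ∝ n_i/√M_i.
Mole fraction of NH₃ in the effusate = (n_NH₃/√M_NH₃) / (n_NH₃/√M_NH₃ + n_C₂H₂/√M_C₂H₂)
= (1.60/√17.03) / (1.60/√17.03 + 3.73/√26.04) = 0.3877/(0.3877 + 0.7310) = 0.347.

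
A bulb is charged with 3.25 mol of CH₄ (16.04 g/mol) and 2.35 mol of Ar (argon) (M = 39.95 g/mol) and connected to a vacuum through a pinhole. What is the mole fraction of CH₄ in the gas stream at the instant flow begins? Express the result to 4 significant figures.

Effusion rate of each component ∝ n_i/√M_i (partial pressure × 1/√M).
So x_CH₄ in the escaping gas = (n_CH₄/√M_CH₄) / Σ(n_i/√M_i)
= (3.25/√16.04) / (3.25/√16.04 + 2.35/√39.95) = 0.8115/(0.8115 + 0.3718) = 0.6858.

0.6858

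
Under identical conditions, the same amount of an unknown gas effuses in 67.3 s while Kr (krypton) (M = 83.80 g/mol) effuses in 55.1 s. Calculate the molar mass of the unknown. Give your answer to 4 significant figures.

125.0 g/mol

From Graham's law, t_X/t_Kr = √(M_X/M_Kr).
67.3/55.1 = 1.221 = √(M_X/83.80)
M_X = 83.80 × 1.221² = 83.80 × 1.492 = 125.0 g/mol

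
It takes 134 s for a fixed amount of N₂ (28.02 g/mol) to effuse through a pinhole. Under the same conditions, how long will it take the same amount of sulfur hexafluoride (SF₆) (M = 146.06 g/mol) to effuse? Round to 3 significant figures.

306 s

From Graham's law, t_SF₆/t_N₂ = √(M_SF₆/M_N₂) = √(146.06/28.02) = √5.213 = 2.283.
So the time for SF₆ is 134 × 2.283 = 306 s.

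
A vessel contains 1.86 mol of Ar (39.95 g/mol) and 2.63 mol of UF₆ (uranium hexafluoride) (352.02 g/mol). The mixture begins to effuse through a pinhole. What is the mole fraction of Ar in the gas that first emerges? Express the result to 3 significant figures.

Rate_i ∝ x_i/√M_i (Graham's law weighted by mole fraction), so the effusate composition follows n_i/√M_i.
x_Ar(eff) = (n_Ar/√M_Ar) / (n_Ar/√M_Ar + n_UF₆/√M_UF₆)
= (1.86/√39.95) / (1.86/√39.95 + 2.63/√352.02) = 0.2943/(0.2943 + 0.1402) = 0.677.

0.677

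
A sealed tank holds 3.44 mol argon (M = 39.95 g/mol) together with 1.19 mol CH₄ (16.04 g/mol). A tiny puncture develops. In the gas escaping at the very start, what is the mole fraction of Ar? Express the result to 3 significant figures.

Each component's effusion rate ∝ (its partial pressure)·(1/√M) ∝ n_i/√M_i.
x_Ar(eff) = (n_Ar/√M_Ar) / (n_Ar/√M_Ar + n_CH₄/√M_CH₄)
= (3.44/√39.95) / (3.44/√39.95 + 1.19/√16.04) = 0.5443/(0.5443 + 0.2971) = 0.647.

0.647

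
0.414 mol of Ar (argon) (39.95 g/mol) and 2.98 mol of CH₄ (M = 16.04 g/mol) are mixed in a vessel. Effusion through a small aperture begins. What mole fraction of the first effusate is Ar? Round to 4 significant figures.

0.08091

Each component's effusion rate ∝ (its partial pressure)·(1/√M) ∝ n_i/√M_i.
x_Ar(eff) = (n_Ar/√M_Ar) / (n_Ar/√M_Ar + n_CH₄/√M_CH₄)
= (0.414/√39.95) / (0.414/√39.95 + 2.98/√16.04) = 0.06550/(0.06550 + 0.7441) = 0.08091.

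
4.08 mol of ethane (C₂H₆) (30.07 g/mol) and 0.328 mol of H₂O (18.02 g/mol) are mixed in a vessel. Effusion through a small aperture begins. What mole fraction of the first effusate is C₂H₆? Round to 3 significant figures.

The effusion rate of species i is ∝ p_i/√M_i ∝ n_i/√M_i.
x_C₂H₆(eff) = (n_C₂H₆/√M_C₂H₆) / (n_C₂H₆/√M_C₂H₆ + n_H₂O/√M_H₂O)
= (4.08/√30.07) / (4.08/√30.07 + 0.328/√18.02) = 0.7440/(0.7440 + 0.07727) = 0.906.

0.906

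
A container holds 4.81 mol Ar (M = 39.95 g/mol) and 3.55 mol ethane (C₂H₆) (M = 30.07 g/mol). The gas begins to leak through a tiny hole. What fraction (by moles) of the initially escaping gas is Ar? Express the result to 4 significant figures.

0.5403

Each component's effusion rate ∝ (its partial pressure)·(1/√M) ∝ n_i/√M_i.
Mole fraction of Ar in the effusate = (n_Ar/√M_Ar) / (n_Ar/√M_Ar + n_C₂H₆/√M_C₂H₆)
= (4.81/√39.95) / (4.81/√39.95 + 3.55/√30.07) = 0.7610/(0.7610 + 0.6474) = 0.5403.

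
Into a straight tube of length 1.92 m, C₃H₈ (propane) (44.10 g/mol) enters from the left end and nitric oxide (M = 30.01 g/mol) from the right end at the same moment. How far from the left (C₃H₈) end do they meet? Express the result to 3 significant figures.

0.868 m

Graham's law gives d_C₃H₈/d_NO = rate_C₃H₈/rate_NO = √(M_NO/M_C₃H₈) = √(30.01/44.10) = 0.8249.
With d_C₃H₈ + d_NO = 1.92 m, d_NO = 1.92/(1 + 0.8249) = 1.052 m.
d_C₃H₈ = 1.92 − 1.052 = 0.868 m.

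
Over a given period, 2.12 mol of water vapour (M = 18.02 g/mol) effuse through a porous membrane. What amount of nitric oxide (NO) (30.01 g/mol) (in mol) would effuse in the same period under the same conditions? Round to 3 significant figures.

1.64 mol

Graham's law gives rate_NO/rate_H₂O = √(M_H₂O/M_NO) = √(18.02/30.01) = √0.6005 = 0.7749.
So the amount for NO is 2.12 × 0.7749 = 1.64 mol.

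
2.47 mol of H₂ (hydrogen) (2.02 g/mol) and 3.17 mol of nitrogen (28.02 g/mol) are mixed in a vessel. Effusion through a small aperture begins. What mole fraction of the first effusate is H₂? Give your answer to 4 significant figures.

Effusion rate of each component ∝ n_i/√M_i (partial pressure × 1/√M).
x_H₂(eff) = (n_H₂/√M_H₂) / (n_H₂/√M_H₂ + n_N₂/√M_N₂)
= (2.47/√2.02) / (2.47/√2.02 + 3.17/√28.02) = 1.738/(1.738 + 0.5989) = 0.7437.

0.7437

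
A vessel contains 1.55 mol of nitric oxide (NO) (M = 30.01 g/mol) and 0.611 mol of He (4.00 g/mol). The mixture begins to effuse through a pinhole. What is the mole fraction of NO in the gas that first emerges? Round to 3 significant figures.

0.481

Rate_i ∝ x_i/√M_i (Graham's law weighted by mole fraction), so the effusate composition follows n_i/√M_i.
x_NO(eff) = (n_NO/√M_NO) / (n_NO/√M_NO + n_He/√M_He)
= (1.55/√30.01) / (1.55/√30.01 + 0.611/√4.00) = 0.2829/(0.2829 + 0.3055) = 0.481.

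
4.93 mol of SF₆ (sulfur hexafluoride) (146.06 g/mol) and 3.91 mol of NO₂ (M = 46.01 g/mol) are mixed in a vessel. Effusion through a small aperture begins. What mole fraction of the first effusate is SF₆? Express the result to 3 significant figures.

0.414

The effusion rate of species i is ∝ p_i/√M_i ∝ n_i/√M_i.
Mole fraction of SF₆ in the effusate = (n_SF₆/√M_SF₆) / (n_SF₆/√M_SF₆ + n_NO₂/√M_NO₂)
= (4.93/√146.06) / (4.93/√146.06 + 3.91/√46.01) = 0.4079/(0.4079 + 0.5764) = 0.414.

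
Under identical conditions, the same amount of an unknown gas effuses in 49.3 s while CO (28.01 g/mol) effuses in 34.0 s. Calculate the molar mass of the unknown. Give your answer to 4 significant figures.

58.89 g/mol

Since effusion rate ∝ 1/√M, t_X/t_CO = √(M_X/M_CO).
49.3/34.0 = 1.450 = √(M_X/28.01)
M_X = 28.01 × 1.450² = 28.01 × 2.103 = 58.89 g/mol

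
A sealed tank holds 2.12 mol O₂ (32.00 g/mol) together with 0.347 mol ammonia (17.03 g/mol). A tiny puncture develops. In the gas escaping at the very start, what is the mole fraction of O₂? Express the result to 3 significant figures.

0.817

Rate_i ∝ x_i/√M_i (Graham's law weighted by mole fraction), so the effusate composition follows n_i/√M_i.
Mole fraction of O₂ in the effusate = (n_O₂/√M_O₂) / (n_O₂/√M_O₂ + n_NH₃/√M_NH₃)
= (2.12/√32.00) / (2.12/√32.00 + 0.347/√17.03) = 0.3748/(0.3748 + 0.08409) = 0.817.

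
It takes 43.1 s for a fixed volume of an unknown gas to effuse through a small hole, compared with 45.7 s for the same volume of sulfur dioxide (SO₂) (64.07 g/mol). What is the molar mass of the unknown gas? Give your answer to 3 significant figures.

57.0 g/mol

Using Graham's law: t_X/t_SO₂ = √(M_X/M_SO₂).
43.1/45.7 = 0.9431 = √(M_X/64.07)
M_X = 64.07 × 0.9431² = 64.07 × 0.8895 = 57.0 g/mol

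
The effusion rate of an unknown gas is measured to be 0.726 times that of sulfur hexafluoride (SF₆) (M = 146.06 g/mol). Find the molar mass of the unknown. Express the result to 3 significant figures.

Using Graham's law: rate_X/rate_SF₆ = √(M_SF₆/M_X).
0.726 = √(146.06/M_X)
M_X = 146.06 / 0.726² = 146.06 / 0.5271 = 277 g/mol

277 g/mol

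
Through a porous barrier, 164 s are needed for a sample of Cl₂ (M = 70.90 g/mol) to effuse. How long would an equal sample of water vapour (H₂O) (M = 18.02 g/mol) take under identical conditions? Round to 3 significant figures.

82.7 s

Graham's law gives t_H₂O/t_Cl₂ = √(M_H₂O/M_Cl₂) = √(18.02/70.90) = √0.2542 = 0.5041.
So the time for H₂O is 164 × 0.5041 = 82.7 s.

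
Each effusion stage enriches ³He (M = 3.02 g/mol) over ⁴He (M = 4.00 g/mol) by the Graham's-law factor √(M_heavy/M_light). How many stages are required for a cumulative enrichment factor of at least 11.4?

Per stage α = (4.00/3.02)^(1/2) = 1.32450^0.5, giving ln α = 0.1405.
Need α^N ≥ 11.4 ⇒ N ≥ ln(11.4) / ln α = 2.434 / 0.1405 = 17.32.
Rounding up, N = 18 stages.

18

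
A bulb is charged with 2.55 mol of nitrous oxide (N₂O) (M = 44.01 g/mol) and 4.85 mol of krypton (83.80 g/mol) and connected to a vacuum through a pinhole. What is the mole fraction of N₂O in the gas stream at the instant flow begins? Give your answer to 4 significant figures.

0.4205

The effusion rate of species i is ∝ p_i/√M_i ∝ n_i/√M_i.
So x_N₂O in the escaping gas = (n_N₂O/√M_N₂O) / Σ(n_i/√M_i)
= (2.55/√44.01) / (2.55/√44.01 + 4.85/√83.80) = 0.3844/(0.3844 + 0.5298) = 0.4205.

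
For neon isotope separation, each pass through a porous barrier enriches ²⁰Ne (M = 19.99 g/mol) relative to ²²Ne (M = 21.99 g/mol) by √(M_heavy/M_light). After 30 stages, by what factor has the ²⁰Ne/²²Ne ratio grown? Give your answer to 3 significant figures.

4.18

The single-stage factor is √(M_heavy/M_light), so 30 stages give [√(21.99/19.99)]^30 = (21.99/19.99)^(30/2).
= 1.10005^15 = 4.18.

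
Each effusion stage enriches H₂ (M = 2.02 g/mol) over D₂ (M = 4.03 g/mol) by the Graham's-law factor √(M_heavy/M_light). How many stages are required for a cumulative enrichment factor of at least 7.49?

Per stage α = (4.03/2.02)^(1/2) = 1.99505^0.5, giving ln α = 0.3453.
Need α^N ≥ 7.49 ⇒ N ≥ ln(7.49) / ln α = 2.014 / 0.3453 = 5.83.
So at least 6 stages are needed.

6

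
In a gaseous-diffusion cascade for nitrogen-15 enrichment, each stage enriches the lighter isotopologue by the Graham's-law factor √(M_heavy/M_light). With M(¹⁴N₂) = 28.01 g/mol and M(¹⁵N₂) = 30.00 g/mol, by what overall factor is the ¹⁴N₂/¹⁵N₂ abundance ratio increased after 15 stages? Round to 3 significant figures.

1.67

Each stage multiplies the ratio by α = √(30.00/28.01), so after 15 stages the overall factor is α^15 = (30.00/28.01)^(15/2).
= 1.07105^(15/2) = 1.67.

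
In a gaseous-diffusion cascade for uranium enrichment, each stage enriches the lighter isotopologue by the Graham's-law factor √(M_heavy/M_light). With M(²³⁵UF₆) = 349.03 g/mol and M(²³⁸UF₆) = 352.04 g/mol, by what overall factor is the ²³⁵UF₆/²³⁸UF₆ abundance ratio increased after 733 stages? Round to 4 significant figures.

23.27

Each stage multiplies the ratio by α = √(352.04/349.03), so after 733 stages the overall factor is α^733 = (352.04/349.03)^(733/2).
= 1.00862^(733/2) = 23.27.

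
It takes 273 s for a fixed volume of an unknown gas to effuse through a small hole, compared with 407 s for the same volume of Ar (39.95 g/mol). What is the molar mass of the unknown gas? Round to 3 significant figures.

From Graham's law, t_X/t_Ar = √(M_X/M_Ar).
273/407 = 0.6708 = √(M_X/39.95)
M_X = 39.95 × 0.6708² = 39.95 × 0.4499 = 18.0 g/mol

18.0 g/mol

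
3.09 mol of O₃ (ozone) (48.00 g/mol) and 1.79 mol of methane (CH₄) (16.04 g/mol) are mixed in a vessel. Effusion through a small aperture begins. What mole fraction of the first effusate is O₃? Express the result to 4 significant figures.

0.4995

The effusion rate of species i is ∝ p_i/√M_i ∝ n_i/√M_i.
So x_O₃ in the escaping gas = (n_O₃/√M_O₃) / Σ(n_i/√M_i)
= (3.09/√48.00) / (3.09/√48.00 + 1.79/√16.04) = 0.4460/(0.4460 + 0.4469) = 0.4995.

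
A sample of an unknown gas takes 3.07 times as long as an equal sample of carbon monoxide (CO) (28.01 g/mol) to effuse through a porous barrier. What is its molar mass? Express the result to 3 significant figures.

By Graham's law, t_X/t_CO = √(M_X/M_CO).
3.07 = √(M_X/28.01)
M_X = 28.01 × 3.07² = 28.01 × 9.425 = 264 g/mol

264 g/mol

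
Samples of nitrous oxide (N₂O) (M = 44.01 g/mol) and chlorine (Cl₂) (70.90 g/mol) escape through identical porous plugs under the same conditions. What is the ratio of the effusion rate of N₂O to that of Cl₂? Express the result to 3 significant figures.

From Graham's law, rate_N₂O/rate_Cl₂ = √(M_Cl₂/M_N₂O) = √(70.90/44.01) = √1.611 = 1.27.

1.27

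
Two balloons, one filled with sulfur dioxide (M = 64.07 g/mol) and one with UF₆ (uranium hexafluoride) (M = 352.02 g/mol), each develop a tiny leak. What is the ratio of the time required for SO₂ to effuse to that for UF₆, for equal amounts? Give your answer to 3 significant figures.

0.427

Since effusion rate ∝ 1/√M, t_SO₂/t_UF₆ = √(M_SO₂/M_UF₆) = √(64.07/352.02) = √0.1820 = 0.427.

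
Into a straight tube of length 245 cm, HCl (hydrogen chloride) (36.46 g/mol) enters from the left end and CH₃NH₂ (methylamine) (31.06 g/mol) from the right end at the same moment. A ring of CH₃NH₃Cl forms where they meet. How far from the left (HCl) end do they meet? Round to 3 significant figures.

The fronts meet when d_HCl + d_CH₃NH₂ = L with d_HCl/d_CH₃NH₂ = √(M_CH₃NH₂/M_HCl) (Graham's law). Here √(M_CH₃NH₂/M_HCl) = √(31.06/36.46) = 0.9230.
With d_HCl + d_CH₃NH₂ = 245 cm, d_CH₃NH₂ = 245/(1 + 0.9230) = 127.4 cm.
d_HCl = 245 − 127.4 = 118 cm.

118 cm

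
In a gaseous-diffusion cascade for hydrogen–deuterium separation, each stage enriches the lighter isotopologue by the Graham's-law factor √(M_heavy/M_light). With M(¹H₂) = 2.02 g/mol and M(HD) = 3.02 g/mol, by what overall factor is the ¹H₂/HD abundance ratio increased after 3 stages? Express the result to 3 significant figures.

Each stage multiplies the ratio by α = √(3.02/2.02), so after 3 stages the overall factor is α^3 = (3.02/2.02)^(3/2).
= 1.49505^(3/2) = 1.83.

1.83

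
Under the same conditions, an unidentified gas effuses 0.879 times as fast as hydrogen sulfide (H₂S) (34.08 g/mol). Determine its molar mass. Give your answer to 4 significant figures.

44.11 g/mol

Using Graham's law: rate_X/rate_H₂S = √(M_H₂S/M_X).
0.879 = √(34.08/M_X)
M_X = 34.08 / 0.879² = 34.08 / 0.7726 = 44.11 g/mol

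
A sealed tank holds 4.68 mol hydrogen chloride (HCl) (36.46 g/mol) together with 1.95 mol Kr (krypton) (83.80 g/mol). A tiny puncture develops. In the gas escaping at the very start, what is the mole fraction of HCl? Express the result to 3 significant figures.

The effusion rate of species i is ∝ p_i/√M_i ∝ n_i/√M_i.
x_HCl(eff) = (n_HCl/√M_HCl) / (n_HCl/√M_HCl + n_Kr/√M_Kr)
= (4.68/√36.46) / (4.68/√36.46 + 1.95/√83.80) = 0.7751/(0.7751 + 0.2130) = 0.784.

0.784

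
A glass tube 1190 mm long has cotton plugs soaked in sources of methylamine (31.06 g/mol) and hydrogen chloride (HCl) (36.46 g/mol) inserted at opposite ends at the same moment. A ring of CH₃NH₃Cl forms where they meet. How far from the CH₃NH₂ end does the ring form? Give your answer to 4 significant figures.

Distances travelled in equal time are proportional to diffusion rates, so d_CH₃NH₂/d_HCl = √(M_HCl/M_CH₃NH₂) = √(36.46/31.06) = 1.083.
With d_CH₃NH₂ + d_HCl = 1190 mm, d_HCl = 1190/(1 + 1.083) = 571.2 mm.
d_CH₃NH₂ = 1190 − 571.2 = 618.8 mm.

618.8 mm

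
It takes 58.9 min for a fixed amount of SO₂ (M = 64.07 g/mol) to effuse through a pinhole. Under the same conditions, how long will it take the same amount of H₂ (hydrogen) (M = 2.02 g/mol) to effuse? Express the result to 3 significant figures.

Since effusion rate ∝ 1/√M, t_H₂/t_SO₂ = √(M_H₂/M_SO₂) = √(2.02/64.07) = √0.03153 = 0.1776.
So the time for H₂ is 58.9 × 0.1776 = 10.5 min.

10.5 min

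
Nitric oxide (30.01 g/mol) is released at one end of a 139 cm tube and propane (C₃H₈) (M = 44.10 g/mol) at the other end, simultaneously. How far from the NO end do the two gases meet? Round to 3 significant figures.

In equal time, each gas travels a distance ∝ its rate ∝ 1/√M, so d_NO/d_C₃H₈ = √(M_C₃H₈/M_NO) = √(44.10/30.01) = 1.212.
With d_NO + d_C₃H₈ = 139 cm, d_C₃H₈ = 139/(1 + 1.212) = 62.83 cm.
d_NO = 139 − 62.83 = 76.2 cm.

76.2 cm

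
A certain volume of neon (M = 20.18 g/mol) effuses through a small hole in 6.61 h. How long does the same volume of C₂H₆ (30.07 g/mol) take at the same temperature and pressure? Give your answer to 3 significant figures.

From Graham's law, t_C₂H₆/t_Ne = √(M_C₂H₆/M_Ne) = √(30.07/20.18) = √1.490 = 1.221.
So the time for C₂H₆ is 6.61 × 1.221 = 8.07 h.

8.07 h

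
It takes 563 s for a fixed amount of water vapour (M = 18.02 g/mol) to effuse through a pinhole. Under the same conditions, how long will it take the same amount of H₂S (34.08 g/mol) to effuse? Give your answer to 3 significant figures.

Since effusion rate ∝ 1/√M, t_H₂S/t_H₂O = √(M_H₂S/M_H₂O) = √(34.08/18.02) = √1.891 = 1.375.
So the time for H₂S is 563 × 1.375 = 774 s.

774 s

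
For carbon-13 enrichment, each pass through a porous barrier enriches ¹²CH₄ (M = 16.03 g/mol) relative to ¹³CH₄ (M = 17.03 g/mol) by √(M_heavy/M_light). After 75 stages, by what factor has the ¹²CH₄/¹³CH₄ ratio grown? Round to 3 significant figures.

After 75 stages the ratio has grown by (√(17.03/16.03))^75 = (17.03/16.03)^(75/2).
= 1.06238^(75/2) = 9.67.

9.67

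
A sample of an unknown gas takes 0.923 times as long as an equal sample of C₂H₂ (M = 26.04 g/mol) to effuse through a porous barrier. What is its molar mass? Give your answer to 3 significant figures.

22.2 g/mol

Using Graham's law: t_X/t_C₂H₂ = √(M_X/M_C₂H₂).
0.923 = √(M_X/26.04)
M_X = 26.04 × 0.923² = 26.04 × 0.8519 = 22.2 g/mol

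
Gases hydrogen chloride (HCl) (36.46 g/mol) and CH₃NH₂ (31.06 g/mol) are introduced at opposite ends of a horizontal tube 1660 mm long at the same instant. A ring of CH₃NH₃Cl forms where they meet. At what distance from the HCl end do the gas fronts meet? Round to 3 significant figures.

797 mm

The fronts meet when d_HCl + d_CH₃NH₂ = L with d_HCl/d_CH₃NH₂ = √(M_CH₃NH₂/M_HCl) (Graham's law). Here √(M_CH₃NH₂/M_HCl) = √(31.06/36.46) = 0.9230.
With d_HCl + d_CH₃NH₂ = 1660 mm, d_CH₃NH₂ = 1660/(1 + 0.9230) = 863.2 mm.
d_HCl = 1660 − 863.2 = 797 mm.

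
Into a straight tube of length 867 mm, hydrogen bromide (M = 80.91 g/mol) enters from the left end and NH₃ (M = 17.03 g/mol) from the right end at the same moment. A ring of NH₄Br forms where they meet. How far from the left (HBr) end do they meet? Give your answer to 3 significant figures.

273 mm

Distances travelled in equal time are proportional to diffusion rates, so d_HBr/d_NH₃ = √(M_NH₃/M_HBr) = √(17.03/80.91) = 0.4588.
With d_HBr + d_NH₃ = 867 mm, d_NH₃ = 867/(1 + 0.4588) = 594.3 mm.
d_HBr = 867 − 594.3 = 273 mm.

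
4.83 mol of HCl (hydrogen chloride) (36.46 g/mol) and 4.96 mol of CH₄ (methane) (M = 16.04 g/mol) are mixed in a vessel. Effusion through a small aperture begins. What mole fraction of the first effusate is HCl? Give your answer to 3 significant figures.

The effusion rate of species i is ∝ p_i/√M_i ∝ n_i/√M_i.
x_HCl(eff) = (n_HCl/√M_HCl) / (n_HCl/√M_HCl + n_CH₄/√M_CH₄)
= (4.83/√36.46) / (4.83/√36.46 + 4.96/√16.04) = 0.7999/(0.7999 + 1.238) = 0.392.

0.392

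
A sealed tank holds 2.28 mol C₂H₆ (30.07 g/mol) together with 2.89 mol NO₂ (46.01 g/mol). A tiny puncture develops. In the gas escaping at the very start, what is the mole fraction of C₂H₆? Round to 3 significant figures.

0.494

Each component's effusion rate ∝ (its partial pressure)·(1/√M) ∝ n_i/√M_i.
Mole fraction of C₂H₆ in the effusate = (n_C₂H₆/√M_C₂H₆) / (n_C₂H₆/√M_C₂H₆ + n_NO₂/√M_NO₂)
= (2.28/√30.07) / (2.28/√30.07 + 2.89/√46.01) = 0.4158/(0.4158 + 0.4261) = 0.494.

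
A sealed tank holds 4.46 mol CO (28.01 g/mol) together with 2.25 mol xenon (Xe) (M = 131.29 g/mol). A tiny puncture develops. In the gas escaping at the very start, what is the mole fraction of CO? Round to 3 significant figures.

0.811

Rate_i ∝ x_i/√M_i (Graham's law weighted by mole fraction), so the effusate composition follows n_i/√M_i.
So x_CO in the escaping gas = (n_CO/√M_CO) / Σ(n_i/√M_i)
= (4.46/√28.01) / (4.46/√28.01 + 2.25/√131.29) = 0.8427/(0.8427 + 0.1964) = 0.811.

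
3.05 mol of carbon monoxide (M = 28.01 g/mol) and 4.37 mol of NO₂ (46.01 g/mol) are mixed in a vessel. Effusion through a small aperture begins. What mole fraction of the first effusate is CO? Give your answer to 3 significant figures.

0.472

The effusion rate of species i is ∝ p_i/√M_i ∝ n_i/√M_i.
Mole fraction of CO in the effusate = (n_CO/√M_CO) / (n_CO/√M_CO + n_NO₂/√M_NO₂)
= (3.05/√28.01) / (3.05/√28.01 + 4.37/√46.01) = 0.5763/(0.5763 + 0.6443) = 0.472.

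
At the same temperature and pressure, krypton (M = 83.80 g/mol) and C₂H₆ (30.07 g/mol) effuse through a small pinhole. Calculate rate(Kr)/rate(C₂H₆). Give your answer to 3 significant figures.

0.599

By Graham's law, rate_Kr/rate_C₂H₆ = √(M_C₂H₆/M_Kr) = √(30.07/83.80) = √0.3588 = 0.599.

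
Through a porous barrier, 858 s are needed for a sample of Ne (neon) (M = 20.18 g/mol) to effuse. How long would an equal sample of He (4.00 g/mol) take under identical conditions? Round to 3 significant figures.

Graham's law gives t_He/t_Ne = √(M_He/M_Ne) = √(4.00/20.18) = √0.1982 = 0.4452.
So the time for He is 858 × 0.4452 = 382 s.

382 s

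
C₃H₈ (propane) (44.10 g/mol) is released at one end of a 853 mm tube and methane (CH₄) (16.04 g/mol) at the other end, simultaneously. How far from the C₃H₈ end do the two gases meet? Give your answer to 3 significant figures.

321 mm

Graham's law gives d_C₃H₈/d_CH₄ = rate_C₃H₈/rate_CH₄ = √(M_CH₄/M_C₃H₈) = √(16.04/44.10) = 0.6031.
With d_C₃H₈ + d_CH₄ = 853 mm, d_CH₄ = 853/(1 + 0.6031) = 532.1 mm.
d_C₃H₈ = 853 − 532.1 = 321 mm.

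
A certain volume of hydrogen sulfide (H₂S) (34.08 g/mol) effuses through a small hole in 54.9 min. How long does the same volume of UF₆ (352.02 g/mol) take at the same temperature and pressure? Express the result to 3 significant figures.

Using Graham's law: t_UF₆/t_H₂S = √(M_UF₆/M_H₂S) = √(352.02/34.08) = √10.33 = 3.214.
So the time for UF₆ is 54.9 × 3.214 = 176 min.

176 min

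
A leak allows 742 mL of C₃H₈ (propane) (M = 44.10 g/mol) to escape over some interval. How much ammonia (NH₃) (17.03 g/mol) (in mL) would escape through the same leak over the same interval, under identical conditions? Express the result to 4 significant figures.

1194 mL

From Graham's law, rate_NH₃/rate_C₃H₈ = √(M_C₃H₈/M_NH₃) = √(44.10/17.03) = √2.590 = 1.609.
So the volume for NH₃ is 742 × 1.609 = 1194 mL.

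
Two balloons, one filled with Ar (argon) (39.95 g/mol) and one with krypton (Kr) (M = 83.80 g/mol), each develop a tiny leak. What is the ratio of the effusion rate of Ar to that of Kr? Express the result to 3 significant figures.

1.45

From Graham's law, rate_Ar/rate_Kr = √(M_Kr/M_Ar) = √(83.80/39.95) = √2.098 = 1.45.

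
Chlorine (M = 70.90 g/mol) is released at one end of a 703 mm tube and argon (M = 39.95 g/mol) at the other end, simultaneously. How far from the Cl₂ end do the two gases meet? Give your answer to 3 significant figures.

301 mm

Graham's law gives d_Cl₂/d_Ar = rate_Cl₂/rate_Ar = √(M_Ar/M_Cl₂) = √(39.95/70.90) = 0.7506.
With d_Cl₂ + d_Ar = 703 mm, d_Ar = 703/(1 + 0.7506) = 401.6 mm.
d_Cl₂ = 703 − 401.6 = 301 mm.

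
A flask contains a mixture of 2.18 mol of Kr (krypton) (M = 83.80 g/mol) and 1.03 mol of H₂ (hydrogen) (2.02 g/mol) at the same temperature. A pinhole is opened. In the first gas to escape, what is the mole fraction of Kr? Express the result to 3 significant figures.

Effusion rate of each component ∝ n_i/√M_i (partial pressure × 1/√M).
Mole fraction of Kr in the effusate = (n_Kr/√M_Kr) / (n_Kr/√M_Kr + n_H₂/√M_H₂)
= (2.18/√83.80) / (2.18/√83.80 + 1.03/√2.02) = 0.2381/(0.2381 + 0.7247) = 0.247.

0.247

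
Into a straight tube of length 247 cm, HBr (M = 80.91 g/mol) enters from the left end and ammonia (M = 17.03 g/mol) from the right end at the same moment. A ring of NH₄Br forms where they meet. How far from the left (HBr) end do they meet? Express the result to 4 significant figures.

77.68 cm

Graham's law gives d_HBr/d_NH₃ = rate_HBr/rate_NH₃ = √(M_NH₃/M_HBr) = √(17.03/80.91) = 0.4588.
With d_HBr + d_NH₃ = 247 cm, d_NH₃ = 247/(1 + 0.4588) = 169.3 cm.
d_HBr = 247 − 169.3 = 77.68 cm.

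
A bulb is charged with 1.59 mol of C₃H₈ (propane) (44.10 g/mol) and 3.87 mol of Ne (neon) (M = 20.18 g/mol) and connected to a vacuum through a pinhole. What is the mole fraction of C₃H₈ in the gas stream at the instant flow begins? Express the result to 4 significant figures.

0.2175

Each component's effusion rate ∝ (its partial pressure)·(1/√M) ∝ n_i/√M_i.
x_C₃H₈(eff) = (n_C₃H₈/√M_C₃H₈) / (n_C₃H₈/√M_C₃H₈ + n_Ne/√M_Ne)
= (1.59/√44.10) / (1.59/√44.10 + 3.87/√20.18) = 0.2394/(0.2394 + 0.8615) = 0.2175.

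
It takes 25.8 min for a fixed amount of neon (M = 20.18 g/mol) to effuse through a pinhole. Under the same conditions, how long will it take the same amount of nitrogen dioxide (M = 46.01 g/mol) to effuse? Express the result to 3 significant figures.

From Graham's law, t_NO₂/t_Ne = √(M_NO₂/M_Ne) = √(46.01/20.18) = √2.280 = 1.510.
So the time for NO₂ is 25.8 × 1.510 = 39.0 min.

39.0 min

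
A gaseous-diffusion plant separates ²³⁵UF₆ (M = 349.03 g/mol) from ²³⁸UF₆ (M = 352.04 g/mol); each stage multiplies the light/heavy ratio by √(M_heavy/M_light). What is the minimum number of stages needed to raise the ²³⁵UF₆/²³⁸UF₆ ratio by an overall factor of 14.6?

With α = √(352.04/349.03) per stage, ln α = ½ ln(1.00862) = 0.004293.
Need α^N ≥ 14.6 ⇒ N ≥ ln(14.6) / ln α = 2.681 / 0.004293 = 624.44.
Minimum whole number of stages: N = 625.

625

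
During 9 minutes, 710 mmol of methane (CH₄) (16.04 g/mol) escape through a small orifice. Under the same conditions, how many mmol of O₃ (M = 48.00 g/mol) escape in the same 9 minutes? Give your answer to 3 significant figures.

410 mmol

From Graham's law, rate_O₃/rate_CH₄ = √(M_CH₄/M_O₃) = √(16.04/48.00) = √0.3342 = 0.5781.
So the amount for O₃ is 710 × 0.5781 = 410 mmol.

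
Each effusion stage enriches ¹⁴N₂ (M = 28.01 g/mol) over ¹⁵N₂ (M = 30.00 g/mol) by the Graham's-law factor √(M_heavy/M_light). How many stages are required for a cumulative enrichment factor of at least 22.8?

With α = √(30.00/28.01) per stage, ln α = ½ ln(1.07105) = 0.03432.
Need α^N ≥ 22.8 ⇒ N ≥ ln(22.8) / ln α = 3.127 / 0.03432 = 91.11.
So at least 92 stages are needed.

92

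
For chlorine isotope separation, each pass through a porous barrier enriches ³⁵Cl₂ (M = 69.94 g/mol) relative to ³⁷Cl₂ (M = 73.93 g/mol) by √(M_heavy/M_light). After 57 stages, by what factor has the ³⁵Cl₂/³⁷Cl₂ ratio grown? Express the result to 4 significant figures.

4.861

After 57 stages the ratio has grown by (√(73.93/69.94))^57 = (73.93/69.94)^(57/2).
= 1.05705^(57/2) = 4.861.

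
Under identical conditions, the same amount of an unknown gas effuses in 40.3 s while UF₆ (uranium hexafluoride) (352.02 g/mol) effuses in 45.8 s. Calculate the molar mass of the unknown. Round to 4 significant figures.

272.6 g/mol

Since effusion rate ∝ 1/√M, t_X/t_UF₆ = √(M_X/M_UF₆).
40.3/45.8 = 0.8799 = √(M_X/352.02)
M_X = 352.02 × 0.8799² = 352.02 × 0.7742 = 272.6 g/mol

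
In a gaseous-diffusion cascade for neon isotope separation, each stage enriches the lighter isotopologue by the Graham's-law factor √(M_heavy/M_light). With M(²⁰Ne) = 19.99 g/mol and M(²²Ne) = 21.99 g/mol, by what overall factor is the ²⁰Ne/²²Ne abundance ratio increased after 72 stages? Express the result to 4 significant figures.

Each stage multiplies the ratio by α = √(21.99/19.99), so after 72 stages the overall factor is α^72 = (21.99/19.99)^(72/2).
= 1.10005^36 = 30.96.

30.96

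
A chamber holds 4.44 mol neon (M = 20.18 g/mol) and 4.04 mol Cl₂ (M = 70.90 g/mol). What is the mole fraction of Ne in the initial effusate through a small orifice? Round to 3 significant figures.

The effusion rate of species i is ∝ p_i/√M_i ∝ n_i/√M_i.
So x_Ne in the escaping gas = (n_Ne/√M_Ne) / Σ(n_i/√M_i)
= (4.44/√20.18) / (4.44/√20.18 + 4.04/√70.90) = 0.9884/(0.9884 + 0.4798) = 0.673.

0.673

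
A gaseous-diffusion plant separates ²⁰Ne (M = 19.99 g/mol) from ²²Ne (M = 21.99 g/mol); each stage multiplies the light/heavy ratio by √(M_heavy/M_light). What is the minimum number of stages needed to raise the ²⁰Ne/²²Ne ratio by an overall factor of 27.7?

70

With α = √(21.99/19.99) per stage, ln α = ½ ln(1.10005) = 0.04768.
Need α^N ≥ 27.7 ⇒ N ≥ ln(27.7) / ln α = 3.321 / 0.04768 = 69.66.
Rounding up, N = 70 stages.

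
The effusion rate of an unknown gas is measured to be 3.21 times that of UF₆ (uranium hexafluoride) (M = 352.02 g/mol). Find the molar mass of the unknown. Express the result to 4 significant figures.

Using Graham's law: rate_X/rate_UF₆ = √(M_UF₆/M_X).
3.21 = √(352.02/M_X)
M_X = 352.02 / 3.21² = 352.02 / 10.30 = 34.16 g/mol

34.16 g/mol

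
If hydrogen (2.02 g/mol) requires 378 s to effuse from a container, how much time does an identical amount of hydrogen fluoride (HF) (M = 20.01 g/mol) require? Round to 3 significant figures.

Using Graham's law: t_HF/t_H₂ = √(M_HF/M_H₂) = √(20.01/2.02) = √9.906 = 3.147.
So the time for HF is 378 × 3.147 = 1190 s.

1190 s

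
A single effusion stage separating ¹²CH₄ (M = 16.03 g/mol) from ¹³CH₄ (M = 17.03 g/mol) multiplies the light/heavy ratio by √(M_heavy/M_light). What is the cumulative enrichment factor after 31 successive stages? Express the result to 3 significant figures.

2.55

Overall factor = α^31 with α = √(17.03/16.03), i.e. (17.03/16.03)^(31/2).
= 1.06238^(31/2) = 2.55.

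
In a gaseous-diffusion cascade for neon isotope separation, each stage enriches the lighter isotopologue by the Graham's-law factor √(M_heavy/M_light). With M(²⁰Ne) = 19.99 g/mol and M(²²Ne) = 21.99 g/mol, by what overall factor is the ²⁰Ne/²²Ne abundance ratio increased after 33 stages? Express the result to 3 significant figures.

Overall factor = α^33 with α = √(21.99/19.99), i.e. (21.99/19.99)^(33/2).
= 1.10005^(33/2) = 4.82.

4.82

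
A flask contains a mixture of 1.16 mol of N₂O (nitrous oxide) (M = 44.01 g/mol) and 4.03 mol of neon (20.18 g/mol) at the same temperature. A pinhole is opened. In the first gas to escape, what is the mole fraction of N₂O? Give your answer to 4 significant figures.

0.1631

Each component's effusion rate ∝ (its partial pressure)·(1/√M) ∝ n_i/√M_i.
x_N₂O(eff) = (n_N₂O/√M_N₂O) / (n_N₂O/√M_N₂O + n_Ne/√M_Ne)
= (1.16/√44.01) / (1.16/√44.01 + 4.03/√20.18) = 0.1749/(0.1749 + 0.8971) = 0.1631.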